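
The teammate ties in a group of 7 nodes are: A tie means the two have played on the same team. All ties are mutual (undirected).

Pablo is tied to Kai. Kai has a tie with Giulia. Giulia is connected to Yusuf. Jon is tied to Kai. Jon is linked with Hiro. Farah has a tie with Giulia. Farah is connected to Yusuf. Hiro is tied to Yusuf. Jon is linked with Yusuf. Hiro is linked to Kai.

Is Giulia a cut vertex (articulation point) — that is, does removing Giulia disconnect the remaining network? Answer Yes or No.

No

Even without Giulia, every remaining node can still reach every other (the residual graph is connected), so Giulia is not a cut vertex.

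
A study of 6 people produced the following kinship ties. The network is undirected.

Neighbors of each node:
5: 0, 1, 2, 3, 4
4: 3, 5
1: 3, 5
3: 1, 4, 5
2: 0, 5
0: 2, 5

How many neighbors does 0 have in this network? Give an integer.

0 is directly tied to 2 and 5. That is 2 neighbors, so the degree of 0 is 2.

2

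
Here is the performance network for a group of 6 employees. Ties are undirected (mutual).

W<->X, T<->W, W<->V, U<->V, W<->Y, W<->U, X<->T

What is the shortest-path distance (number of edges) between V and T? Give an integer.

2

One shortest route is V – W – T, which uses 2 edges, and V and T are not directly tied, so nothing shorter exists. So d(V,T) = 2.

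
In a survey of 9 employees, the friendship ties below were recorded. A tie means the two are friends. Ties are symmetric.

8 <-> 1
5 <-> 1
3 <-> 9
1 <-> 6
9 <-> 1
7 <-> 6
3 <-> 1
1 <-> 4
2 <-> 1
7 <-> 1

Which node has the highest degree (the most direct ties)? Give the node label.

Degrees — 1:8, 2:1, 3:2, 4:1, 5:1, 6:2, 7:2, 8:1, 9:2.
The maximum is 8, attained only by 1.

1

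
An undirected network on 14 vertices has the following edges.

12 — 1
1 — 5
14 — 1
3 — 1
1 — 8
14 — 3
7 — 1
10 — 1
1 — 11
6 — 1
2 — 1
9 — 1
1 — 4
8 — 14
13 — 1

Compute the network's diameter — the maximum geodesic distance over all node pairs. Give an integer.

Eccentricity of each node (its greatest distance to any other): 1:1, 2:2, 3:2, 4:2, 5:2, 6:2, 7:2, 8:2, 9:2, 10:2, 11:2, 12:2, 13:2, 14:2.
The maximum eccentricity is 2, realized for instance by the pair 2–6 via 2 – 1 – 6. So the diameter is 2.

2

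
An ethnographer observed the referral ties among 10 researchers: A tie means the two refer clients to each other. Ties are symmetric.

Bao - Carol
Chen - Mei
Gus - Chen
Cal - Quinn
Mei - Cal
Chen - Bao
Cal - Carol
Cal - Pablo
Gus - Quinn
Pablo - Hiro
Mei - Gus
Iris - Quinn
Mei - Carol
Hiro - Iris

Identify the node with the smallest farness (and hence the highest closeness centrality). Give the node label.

Farness (sum of distances to all others) for each node — Bao:22, Cal:14, Carol:17, Chen:19, Gus:17, Hiro:23, Iris:21, Mei:16, Pablo:19, Quinn:16.
The smallest farness is 14, for Cal, so Cal has the highest closeness.

Cal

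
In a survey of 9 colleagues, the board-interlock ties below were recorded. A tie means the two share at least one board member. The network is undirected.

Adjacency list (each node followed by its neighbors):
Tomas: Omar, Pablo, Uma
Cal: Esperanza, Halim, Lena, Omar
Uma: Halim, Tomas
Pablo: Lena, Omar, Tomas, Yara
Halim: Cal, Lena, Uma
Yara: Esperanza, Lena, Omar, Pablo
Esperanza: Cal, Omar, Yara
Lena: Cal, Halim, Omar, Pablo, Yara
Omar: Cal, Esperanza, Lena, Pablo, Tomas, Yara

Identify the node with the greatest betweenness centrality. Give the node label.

Unnormalized betweenness of each node: Cal:7/3, Esperanza:1/3, Halim:17/6, Lena:11/3, Omar:11/2, Pablo:4/3, Tomas:19/6, Uma:1, Yara:5/6.
Omar has the largest value, 11/2, making it the main broker — the node through which the most shortest paths run.

Omar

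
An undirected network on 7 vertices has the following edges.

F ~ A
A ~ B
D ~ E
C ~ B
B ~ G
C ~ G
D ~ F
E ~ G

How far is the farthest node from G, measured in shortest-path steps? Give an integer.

3

Distances from G: A:2, B:1, C:1, D:2, E:1, F:3.
The largest is 3 (to F), so the eccentricity of G is 3.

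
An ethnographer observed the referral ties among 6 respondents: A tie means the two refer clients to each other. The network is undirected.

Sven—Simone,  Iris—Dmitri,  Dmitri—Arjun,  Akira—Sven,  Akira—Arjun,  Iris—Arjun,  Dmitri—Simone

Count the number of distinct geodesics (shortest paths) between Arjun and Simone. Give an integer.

1

The shortest distance is 2, and the only length-2 path is Arjun–Dmitri–Simone. So there is exactly 1 shortest path.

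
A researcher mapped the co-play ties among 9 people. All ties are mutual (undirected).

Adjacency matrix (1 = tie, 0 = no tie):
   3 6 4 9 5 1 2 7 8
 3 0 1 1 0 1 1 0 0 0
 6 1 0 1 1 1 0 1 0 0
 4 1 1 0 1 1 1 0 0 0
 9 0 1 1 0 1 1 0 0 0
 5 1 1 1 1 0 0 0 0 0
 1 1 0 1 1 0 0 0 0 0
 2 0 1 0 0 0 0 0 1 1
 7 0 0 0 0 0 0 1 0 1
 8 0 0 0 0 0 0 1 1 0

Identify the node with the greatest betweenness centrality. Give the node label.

Unnormalized betweenness of each node: 1:1/4, 2:12, 3:5/3, 4:23/12, 5:1/4, 6:61/4, 7:0, 8:0, 9:5/3.
6 has the largest value, 61/4, making it the main broker — the node through which the most shortest paths run.

6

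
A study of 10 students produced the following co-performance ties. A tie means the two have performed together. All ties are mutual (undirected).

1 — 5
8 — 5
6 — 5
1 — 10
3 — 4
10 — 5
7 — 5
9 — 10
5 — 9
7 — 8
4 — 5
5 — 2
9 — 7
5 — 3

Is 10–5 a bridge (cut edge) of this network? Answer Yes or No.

Even without that edge, 10 still reaches 5 via 10 – 1 – 5, so the network stays connected. Not a bridge.

No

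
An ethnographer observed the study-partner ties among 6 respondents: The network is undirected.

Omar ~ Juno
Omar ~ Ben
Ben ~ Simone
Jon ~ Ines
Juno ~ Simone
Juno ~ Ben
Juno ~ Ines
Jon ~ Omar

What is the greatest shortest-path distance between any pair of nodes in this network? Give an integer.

Eccentricity of each node (its greatest distance to any other): Ben:2, Ines:2, Jon:3, Juno:2, Omar:2, Simone:3.
The maximum eccentricity is 3, realized for instance by the pair Jon–Simone via Jon – Omar – Ben – Simone. So the diameter is 3.

3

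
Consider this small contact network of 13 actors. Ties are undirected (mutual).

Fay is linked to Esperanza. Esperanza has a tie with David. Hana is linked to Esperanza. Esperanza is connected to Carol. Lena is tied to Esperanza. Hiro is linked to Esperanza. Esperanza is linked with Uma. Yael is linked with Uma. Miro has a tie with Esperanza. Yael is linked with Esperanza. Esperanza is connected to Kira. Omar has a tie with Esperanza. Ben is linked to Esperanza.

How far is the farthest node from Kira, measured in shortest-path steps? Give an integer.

2

Distances from Kira: Ben:2, Carol:2, David:2, Esperanza:1, Fay:2, Hana:2, Hiro:2, Lena:2, Miro:2, Omar:2, Uma:2, Yael:2.
The largest is 2 (to Ben, David, Fay, Carol, Miro, Omar, Hana, Yael, Lena, Hiro, and Uma), so the eccentricity of Kira is 2.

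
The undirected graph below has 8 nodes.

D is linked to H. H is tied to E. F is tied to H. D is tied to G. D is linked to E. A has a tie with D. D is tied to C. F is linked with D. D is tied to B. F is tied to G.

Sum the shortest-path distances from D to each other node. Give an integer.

7

Distances from D: A:1, B:1, C:1, E:1, F:1, G:1, H:1.
Sum = 1 + 1 + 1 + 1 + 1 + 1 + 1 = 7.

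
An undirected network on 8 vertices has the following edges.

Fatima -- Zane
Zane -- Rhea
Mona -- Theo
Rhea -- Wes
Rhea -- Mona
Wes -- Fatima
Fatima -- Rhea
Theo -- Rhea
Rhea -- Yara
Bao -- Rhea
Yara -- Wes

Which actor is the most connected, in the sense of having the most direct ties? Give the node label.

Rhea

Degrees — Bao:1, Fatima:3, Mona:2, Rhea:7, Theo:2, Wes:3, Yara:2, Zane:2.
The maximum is 7, attained only by Rhea.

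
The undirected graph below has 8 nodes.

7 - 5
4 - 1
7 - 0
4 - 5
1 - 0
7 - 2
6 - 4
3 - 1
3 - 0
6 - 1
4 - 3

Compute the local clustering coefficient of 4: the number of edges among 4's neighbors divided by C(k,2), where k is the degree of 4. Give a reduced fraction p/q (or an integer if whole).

1/3

4's neighbors: 1, 3, 5, and 6 (k = 4).
Possible neighbor pairs: C(4,2) = 6. Edges among them: 1–3, 1–6 → e = 2.
Clustering(4) = 2/6 = 1/3.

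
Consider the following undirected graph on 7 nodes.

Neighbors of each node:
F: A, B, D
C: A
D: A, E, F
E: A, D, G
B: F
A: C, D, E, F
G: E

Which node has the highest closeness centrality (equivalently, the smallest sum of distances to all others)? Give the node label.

A

Farness (sum of distances to all others) for each node — A:8, B:15, C:13, D:9, E:10, F:10, G:15.
The smallest farness is 8, for A, so A has the highest closeness.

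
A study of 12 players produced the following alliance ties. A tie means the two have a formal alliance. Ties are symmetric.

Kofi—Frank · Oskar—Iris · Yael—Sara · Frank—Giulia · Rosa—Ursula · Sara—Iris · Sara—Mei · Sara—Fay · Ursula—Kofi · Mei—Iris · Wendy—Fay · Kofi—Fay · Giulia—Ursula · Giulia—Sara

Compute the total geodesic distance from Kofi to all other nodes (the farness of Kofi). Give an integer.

24

Distances from Kofi: Fay:1, Frank:1, Giulia:2, Iris:3, Mei:3, Oskar:4, Rosa:2, Sara:2, Ursula:1, Wendy:2, Yael:3.
Sum = 1 + 1 + 2 + 3 + 3 + 4 + 2 + 2 + 1 + 2 + 3 = 24.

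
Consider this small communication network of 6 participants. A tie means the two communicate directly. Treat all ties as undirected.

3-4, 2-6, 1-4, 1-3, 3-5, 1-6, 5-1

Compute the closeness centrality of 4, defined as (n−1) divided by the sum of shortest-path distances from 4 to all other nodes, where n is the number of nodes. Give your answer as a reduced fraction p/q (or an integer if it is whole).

Distances from 4: 1:1, 2:3, 3:1, 5:2, 6:2. Sum = 9.
n = 6, so closeness = 5/9.

5/9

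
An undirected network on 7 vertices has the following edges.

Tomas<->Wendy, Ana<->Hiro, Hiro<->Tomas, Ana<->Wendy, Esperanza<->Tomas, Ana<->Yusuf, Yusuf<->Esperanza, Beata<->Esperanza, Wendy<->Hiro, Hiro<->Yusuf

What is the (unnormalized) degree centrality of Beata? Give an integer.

Beata is directly tied to Esperanza. That is 1 neighbor, so the degree of Beata is 1.

1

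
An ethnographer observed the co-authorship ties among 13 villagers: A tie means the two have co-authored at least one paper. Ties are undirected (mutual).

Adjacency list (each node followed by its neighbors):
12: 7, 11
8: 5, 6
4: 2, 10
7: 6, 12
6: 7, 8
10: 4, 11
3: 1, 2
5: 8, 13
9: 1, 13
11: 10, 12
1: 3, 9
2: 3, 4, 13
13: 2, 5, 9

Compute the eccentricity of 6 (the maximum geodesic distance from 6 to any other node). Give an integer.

5

Distances from 6: 1:5, 2:4, 3:5, 4:5, 5:2, 7:1, 8:1, 9:4, 10:4, 11:3, 12:2, 13:3.
The largest is 5 (to 4, 3, and 1), so the eccentricity of 6 is 5.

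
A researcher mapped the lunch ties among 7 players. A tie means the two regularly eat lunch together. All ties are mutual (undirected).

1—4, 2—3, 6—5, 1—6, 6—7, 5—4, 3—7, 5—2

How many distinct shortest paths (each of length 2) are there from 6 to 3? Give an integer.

The shortest distance is 2, and the only length-2 path is 6–7–3. So there is exactly 1 shortest path.

1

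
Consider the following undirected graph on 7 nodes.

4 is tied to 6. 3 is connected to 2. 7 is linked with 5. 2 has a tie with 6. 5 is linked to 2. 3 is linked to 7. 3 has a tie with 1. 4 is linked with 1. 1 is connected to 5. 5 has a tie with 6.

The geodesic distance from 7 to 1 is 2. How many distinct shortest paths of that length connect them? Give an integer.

The shortest distance is 2. The length-2 paths are: 7–3–1; 7–5–1.
That gives 2 distinct shortest paths.

2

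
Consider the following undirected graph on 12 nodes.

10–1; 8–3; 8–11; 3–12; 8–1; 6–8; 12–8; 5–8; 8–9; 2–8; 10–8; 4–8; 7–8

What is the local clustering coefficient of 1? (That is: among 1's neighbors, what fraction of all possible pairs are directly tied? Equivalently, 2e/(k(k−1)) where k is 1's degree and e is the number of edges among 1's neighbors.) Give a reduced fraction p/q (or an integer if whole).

1's neighbors: 8 and 10 (k = 2).
Possible neighbor pairs: C(2,2) = 1. Edges among them: 8–10 → e = 1.
Clustering(1) = 1/1.

1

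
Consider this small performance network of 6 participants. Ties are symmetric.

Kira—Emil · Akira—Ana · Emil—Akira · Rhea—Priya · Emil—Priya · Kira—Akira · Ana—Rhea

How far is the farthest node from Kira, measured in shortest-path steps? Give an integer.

Distances from Kira: Akira:1, Ana:2, Emil:1, Priya:2, Rhea:3.
The largest is 3 (to Rhea), so the eccentricity of Kira is 3.

3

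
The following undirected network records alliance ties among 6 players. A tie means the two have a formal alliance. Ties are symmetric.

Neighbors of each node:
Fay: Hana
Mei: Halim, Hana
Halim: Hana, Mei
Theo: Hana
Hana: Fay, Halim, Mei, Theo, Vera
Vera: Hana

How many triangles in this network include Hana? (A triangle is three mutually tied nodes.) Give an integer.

1

Hana's neighbors: Fay, Halim, Mei, Theo, and Vera.
Neighbor pairs that are themselves tied: Hana–Halim–Mei. Each forms one triangle with Hana, for 1 in total.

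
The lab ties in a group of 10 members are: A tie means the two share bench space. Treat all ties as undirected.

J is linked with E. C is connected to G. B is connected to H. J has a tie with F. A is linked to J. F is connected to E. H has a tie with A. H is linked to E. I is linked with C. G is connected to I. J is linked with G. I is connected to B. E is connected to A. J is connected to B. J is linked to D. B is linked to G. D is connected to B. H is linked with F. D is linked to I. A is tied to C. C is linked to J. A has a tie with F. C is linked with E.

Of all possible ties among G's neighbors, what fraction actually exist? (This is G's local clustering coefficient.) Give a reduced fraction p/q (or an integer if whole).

2/3

G's neighbors: B, C, I, and J (k = 4).
Possible neighbor pairs: C(4,2) = 6. Edges among them: B–I, B–J, C–I, C–J → e = 4.
Clustering(G) = 4/6 = 2/3.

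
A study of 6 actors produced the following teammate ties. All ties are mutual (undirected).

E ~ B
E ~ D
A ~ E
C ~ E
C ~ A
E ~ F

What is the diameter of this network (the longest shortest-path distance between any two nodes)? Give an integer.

2

Eccentricity of each node (its greatest distance to any other): A:2, B:2, C:2, D:2, E:1, F:2.
The maximum eccentricity is 2, realized for instance by the pair F–B via F – E – B. So the diameter is 2.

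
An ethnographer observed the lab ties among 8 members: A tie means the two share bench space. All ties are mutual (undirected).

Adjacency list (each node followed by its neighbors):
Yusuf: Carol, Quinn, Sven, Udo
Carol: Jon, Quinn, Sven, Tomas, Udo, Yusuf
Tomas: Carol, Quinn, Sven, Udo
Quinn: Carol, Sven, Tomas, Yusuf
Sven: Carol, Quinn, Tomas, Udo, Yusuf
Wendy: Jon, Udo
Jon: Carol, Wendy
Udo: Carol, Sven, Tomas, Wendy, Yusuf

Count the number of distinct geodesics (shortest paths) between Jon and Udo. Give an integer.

The shortest distance is 2. The length-2 paths are: Jon–Carol–Udo; Jon–Wendy–Udo.
That gives 2 distinct shortest paths.

2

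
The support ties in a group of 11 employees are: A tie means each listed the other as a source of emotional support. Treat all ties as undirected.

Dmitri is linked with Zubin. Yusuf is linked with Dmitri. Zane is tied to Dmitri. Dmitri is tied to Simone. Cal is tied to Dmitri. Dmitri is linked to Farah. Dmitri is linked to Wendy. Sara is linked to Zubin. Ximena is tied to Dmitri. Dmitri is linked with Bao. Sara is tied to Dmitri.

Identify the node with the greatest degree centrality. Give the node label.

Degrees — Bao:1, Cal:1, Dmitri:10, Farah:1, Sara:2, Simone:1, Wendy:1, Ximena:1, Yusuf:1, Zane:1, Zubin:2.
The maximum is 10, attained only by Dmitri.

Dmitri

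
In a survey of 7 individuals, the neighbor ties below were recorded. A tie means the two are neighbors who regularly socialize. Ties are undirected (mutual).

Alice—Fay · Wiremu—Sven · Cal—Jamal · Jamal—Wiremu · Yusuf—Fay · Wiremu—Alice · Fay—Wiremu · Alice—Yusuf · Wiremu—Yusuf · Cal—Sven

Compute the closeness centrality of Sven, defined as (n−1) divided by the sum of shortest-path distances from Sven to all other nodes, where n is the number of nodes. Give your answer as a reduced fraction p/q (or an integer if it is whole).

3/5

Distances from Sven: Alice:2, Cal:1, Fay:2, Jamal:2, Wiremu:1, Yusuf:2. Sum = 10.
n = 7, so closeness = 6/10 = 3/5.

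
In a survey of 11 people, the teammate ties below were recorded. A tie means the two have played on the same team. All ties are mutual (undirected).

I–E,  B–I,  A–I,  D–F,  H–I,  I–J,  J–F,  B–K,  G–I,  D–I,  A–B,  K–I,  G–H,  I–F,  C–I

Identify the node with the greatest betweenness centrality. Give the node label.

Unnormalized betweenness of each node: A:0, B:1/2, C:0, D:0, E:0, F:1/2, G:0, H:0, I:39, J:0, K:0.
I has the largest value, 39, making it the main broker — the node through which the most shortest paths run.

I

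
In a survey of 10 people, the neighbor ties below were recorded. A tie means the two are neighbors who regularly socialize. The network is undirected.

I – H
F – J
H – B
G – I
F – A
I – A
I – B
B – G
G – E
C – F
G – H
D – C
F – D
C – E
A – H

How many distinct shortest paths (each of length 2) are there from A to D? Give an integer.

The shortest distance is 2, and the only length-2 path is A–F–D. So there is exactly 1 shortest path.

1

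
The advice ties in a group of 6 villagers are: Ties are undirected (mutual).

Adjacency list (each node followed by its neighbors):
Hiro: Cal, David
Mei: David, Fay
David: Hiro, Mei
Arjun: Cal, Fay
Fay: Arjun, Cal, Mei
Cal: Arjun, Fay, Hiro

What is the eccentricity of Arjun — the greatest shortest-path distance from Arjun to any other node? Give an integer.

Distances from Arjun: Cal:1, David:3, Fay:1, Hiro:2, Mei:2.
The largest is 3 (to David), so the eccentricity of Arjun is 3.

3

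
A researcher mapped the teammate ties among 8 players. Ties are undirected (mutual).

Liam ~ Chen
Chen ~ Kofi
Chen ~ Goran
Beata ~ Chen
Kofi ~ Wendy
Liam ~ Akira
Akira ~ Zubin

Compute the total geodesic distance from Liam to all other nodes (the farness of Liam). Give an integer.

13

Distances from Liam: Akira:1, Beata:2, Chen:1, Goran:2, Kofi:2, Wendy:3, Zubin:2.
Sum = 1 + 2 + 1 + 2 + 2 + 3 + 2 = 13.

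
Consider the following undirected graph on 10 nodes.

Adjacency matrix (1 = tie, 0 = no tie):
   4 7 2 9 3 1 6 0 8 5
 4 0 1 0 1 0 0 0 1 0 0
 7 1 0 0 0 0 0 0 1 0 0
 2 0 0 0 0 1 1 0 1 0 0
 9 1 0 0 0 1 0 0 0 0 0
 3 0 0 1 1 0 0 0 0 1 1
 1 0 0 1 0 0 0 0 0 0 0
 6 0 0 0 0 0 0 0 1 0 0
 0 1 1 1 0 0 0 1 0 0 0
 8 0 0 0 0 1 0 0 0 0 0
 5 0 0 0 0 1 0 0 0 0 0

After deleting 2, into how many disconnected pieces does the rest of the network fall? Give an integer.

Without 2, the remaining ties split the others into: {0, 3, 4, 5, 6, 7, 8, 9}; {1}.
That's 2 separate components.

2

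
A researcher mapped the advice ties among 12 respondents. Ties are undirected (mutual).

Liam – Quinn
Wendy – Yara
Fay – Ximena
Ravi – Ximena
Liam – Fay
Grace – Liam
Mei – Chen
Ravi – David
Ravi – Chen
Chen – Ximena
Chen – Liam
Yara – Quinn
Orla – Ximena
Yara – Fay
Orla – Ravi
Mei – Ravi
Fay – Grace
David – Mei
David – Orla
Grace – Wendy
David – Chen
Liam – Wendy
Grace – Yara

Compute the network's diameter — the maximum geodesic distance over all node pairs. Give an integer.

Eccentricity of each node (its greatest distance to any other): Chen:3, David:4, Fay:3, Grace:3, Liam:3, Mei:4, Orla:4, Quinn:4, Ravi:3, Wendy:4, Ximena:3, Yara:4.
The maximum eccentricity is 4, realized for instance by the pair Mei–Yara via Mei – Chen – Liam – Fay – Yara. So the diameter is 4.

4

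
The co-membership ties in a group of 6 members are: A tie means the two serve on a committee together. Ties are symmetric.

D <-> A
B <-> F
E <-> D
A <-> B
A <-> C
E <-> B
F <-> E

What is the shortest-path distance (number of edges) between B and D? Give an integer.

One shortest route is B – A – D, which uses 2 edges, and B and D are not directly tied, so nothing shorter exists. So d(B,D) = 2.

2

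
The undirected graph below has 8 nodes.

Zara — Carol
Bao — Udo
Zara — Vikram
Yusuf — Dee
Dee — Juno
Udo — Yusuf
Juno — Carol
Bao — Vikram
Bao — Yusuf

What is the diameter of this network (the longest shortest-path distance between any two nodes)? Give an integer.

Eccentricity of each node (its greatest distance to any other): Bao:3, Carol:4, Dee:3, Juno:3, Udo:4, Vikram:3, Yusuf:3, Zara:3.
The maximum eccentricity is 4, realized for instance by the pair Udo–Carol via Udo – Bao – Vikram – Zara – Carol. So the diameter is 4.

4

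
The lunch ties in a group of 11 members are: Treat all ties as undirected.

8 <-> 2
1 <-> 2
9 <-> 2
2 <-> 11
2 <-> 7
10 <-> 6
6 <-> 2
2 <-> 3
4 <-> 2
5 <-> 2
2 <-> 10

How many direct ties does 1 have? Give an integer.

1 is directly tied to 2. That is 1 neighbor, so the degree of 1 is 1.

1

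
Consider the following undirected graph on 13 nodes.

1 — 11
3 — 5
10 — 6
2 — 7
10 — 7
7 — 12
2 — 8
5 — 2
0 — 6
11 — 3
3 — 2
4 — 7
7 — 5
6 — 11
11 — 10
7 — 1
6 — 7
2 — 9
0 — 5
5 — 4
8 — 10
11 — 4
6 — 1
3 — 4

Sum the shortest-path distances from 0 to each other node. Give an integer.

Distances from 0: 1:2, 2:2, 3:2, 4:2, 5:1, 6:1, 7:2, 8:3, 9:3, 10:2, 11:2, 12:3.
Sum = 2 + 2 + 2 + 2 + 1 + 1 + 2 + 3 + 3 + 2 + 2 + 3 = 25.

25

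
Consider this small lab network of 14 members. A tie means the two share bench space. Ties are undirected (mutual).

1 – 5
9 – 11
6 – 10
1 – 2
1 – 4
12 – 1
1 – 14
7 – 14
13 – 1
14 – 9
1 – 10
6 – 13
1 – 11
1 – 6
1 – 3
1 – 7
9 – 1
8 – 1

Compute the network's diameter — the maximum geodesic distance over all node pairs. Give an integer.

Eccentricity of each node (its greatest distance to any other): 1:1, 2:2, 3:2, 4:2, 5:2, 6:2, 7:2, 8:2, 9:2, 10:2, 11:2, 12:2, 13:2, 14:2.
The maximum eccentricity is 2, realized for instance by the pair 13–2 via 13 – 1 – 2. So the diameter is 2.

2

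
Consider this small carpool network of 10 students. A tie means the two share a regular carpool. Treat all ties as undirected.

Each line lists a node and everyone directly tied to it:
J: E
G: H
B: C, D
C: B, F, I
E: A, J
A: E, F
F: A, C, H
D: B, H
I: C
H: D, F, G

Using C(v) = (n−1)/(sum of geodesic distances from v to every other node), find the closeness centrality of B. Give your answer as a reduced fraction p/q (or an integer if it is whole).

9/23

Distances from B: A:3, C:1, D:1, E:4, F:2, G:3, H:2, I:2, J:5. Sum = 23.
n = 10, so closeness = 9/23.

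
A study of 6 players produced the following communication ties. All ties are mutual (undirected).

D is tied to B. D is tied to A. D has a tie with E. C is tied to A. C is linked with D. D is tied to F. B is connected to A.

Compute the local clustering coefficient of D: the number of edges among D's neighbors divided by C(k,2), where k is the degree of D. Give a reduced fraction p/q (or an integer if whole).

1/5

D's neighbors: A, B, C, E, and F (k = 5).
Possible neighbor pairs: C(5,2) = 10. Edges among them: A–B, A–C → e = 2.
Clustering(D) = 2/10 = 1/5.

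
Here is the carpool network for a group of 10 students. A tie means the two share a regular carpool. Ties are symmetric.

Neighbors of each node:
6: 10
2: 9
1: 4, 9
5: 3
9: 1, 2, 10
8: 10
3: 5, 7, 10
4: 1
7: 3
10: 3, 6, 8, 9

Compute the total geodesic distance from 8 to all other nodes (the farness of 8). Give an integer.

23

Distances from 8: 1:3, 2:3, 3:2, 4:4, 5:3, 6:2, 7:3, 9:2, 10:1.
Sum = 3 + 3 + 2 + 4 + 3 + 2 + 3 + 2 + 1 = 23.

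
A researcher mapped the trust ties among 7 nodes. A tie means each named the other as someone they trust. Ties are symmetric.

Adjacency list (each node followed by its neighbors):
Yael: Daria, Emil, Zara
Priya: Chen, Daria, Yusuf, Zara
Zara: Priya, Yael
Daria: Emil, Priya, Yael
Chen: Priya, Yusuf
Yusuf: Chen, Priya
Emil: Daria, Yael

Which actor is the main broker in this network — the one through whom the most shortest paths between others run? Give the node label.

Unnormalized betweenness of each node: Chen:0, Daria:9/2, Emil:0, Priya:17/2, Yael:3/2, Yusuf:0, Zara:3/2.
Priya has the largest value, 17/2, making it the main broker — the node through which the most shortest paths run.

Priya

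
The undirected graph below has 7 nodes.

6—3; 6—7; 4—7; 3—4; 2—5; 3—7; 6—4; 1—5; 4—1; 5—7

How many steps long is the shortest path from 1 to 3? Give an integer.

One shortest route is 1 – 4 – 3, which uses 2 edges, and 1 and 3 are not directly tied, so nothing shorter exists. So d(1,3) = 2.

2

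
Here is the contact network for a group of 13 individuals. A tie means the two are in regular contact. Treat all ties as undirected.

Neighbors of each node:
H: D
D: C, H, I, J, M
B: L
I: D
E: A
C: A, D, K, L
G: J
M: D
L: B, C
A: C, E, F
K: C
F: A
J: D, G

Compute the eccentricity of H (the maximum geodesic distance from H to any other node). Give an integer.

4

Distances from H: A:3, B:4, C:2, D:1, E:4, F:4, G:3, I:2, J:2, K:3, L:3, M:2.
The largest is 4 (to F, E, and B), so the eccentricity of H is 4.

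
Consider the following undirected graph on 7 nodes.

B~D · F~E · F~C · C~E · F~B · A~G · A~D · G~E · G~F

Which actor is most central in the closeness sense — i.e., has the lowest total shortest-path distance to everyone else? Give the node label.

Farness (sum of distances to all others) for each node — A:11, B:10, C:12, D:12, E:10, F:8, G:9.
The smallest farness is 8, for F, so F has the highest closeness.

F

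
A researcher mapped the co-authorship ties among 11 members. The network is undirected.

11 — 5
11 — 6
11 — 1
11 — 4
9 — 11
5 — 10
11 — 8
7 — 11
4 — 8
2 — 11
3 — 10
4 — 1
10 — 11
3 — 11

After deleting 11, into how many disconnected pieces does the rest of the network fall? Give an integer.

Without 11, the remaining ties split the others into: {9}; {1, 4, 8}; {3, 5, 10}; {7}; {6}; {2}.
That's 6 separate components.

6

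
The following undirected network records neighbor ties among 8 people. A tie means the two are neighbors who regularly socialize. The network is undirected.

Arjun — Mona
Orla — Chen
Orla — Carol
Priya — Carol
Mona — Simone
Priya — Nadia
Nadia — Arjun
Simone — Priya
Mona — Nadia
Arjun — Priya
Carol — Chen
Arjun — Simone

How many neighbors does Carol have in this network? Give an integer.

Carol is directly tied to Chen, Orla, and Priya. That is 3 neighbors, so the degree of Carol is 3.

3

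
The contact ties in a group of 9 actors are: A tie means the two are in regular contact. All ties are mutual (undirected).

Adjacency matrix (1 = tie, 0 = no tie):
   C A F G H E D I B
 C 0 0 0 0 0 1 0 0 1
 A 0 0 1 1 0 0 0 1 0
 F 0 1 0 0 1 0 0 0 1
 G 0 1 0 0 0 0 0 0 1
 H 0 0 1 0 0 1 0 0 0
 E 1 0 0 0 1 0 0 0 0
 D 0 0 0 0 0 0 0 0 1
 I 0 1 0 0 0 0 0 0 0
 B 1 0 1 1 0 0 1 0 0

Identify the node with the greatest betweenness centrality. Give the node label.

B

Unnormalized betweenness of each node: A:8, B:13, C:3, D:0, E:1, F:10, G:3, H:3, I:0.
B has the largest value, 13, making it the main broker — the node through which the most shortest paths run.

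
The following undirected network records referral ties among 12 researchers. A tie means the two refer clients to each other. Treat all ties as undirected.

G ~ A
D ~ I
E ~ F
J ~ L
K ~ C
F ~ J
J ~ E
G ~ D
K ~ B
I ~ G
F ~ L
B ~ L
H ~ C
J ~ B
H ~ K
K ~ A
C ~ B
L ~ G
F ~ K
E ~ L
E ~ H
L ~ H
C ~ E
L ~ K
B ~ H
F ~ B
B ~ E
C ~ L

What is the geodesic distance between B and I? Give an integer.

One shortest route is B – L – G – I, which uses 3 edges, and at distance 2 from B we only reach {A, G}, which does not include I. So d(B,I) = 3.

3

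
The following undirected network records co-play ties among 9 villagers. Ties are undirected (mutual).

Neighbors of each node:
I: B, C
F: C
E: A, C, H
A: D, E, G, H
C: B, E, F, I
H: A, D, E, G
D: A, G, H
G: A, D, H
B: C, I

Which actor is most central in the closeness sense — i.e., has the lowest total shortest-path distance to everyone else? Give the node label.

E

Farness (sum of distances to all others) for each node — A:15, B:20, C:14, D:20, E:13, F:21, G:20, H:15, I:20.
The smallest farness is 13, for E, so E has the highest closeness.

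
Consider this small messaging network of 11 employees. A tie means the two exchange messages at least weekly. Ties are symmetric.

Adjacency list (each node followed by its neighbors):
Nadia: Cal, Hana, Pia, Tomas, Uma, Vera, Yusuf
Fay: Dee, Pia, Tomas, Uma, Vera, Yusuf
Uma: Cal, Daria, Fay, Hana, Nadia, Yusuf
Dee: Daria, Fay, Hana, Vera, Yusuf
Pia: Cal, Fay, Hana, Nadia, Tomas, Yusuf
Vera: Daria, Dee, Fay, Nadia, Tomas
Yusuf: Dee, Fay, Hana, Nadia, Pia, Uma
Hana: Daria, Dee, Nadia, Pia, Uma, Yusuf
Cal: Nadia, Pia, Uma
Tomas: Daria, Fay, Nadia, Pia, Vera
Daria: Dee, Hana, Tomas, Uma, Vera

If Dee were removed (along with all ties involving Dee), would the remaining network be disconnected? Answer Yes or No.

Even without Dee, every remaining node can still reach every other (the residual graph is connected), so Dee is not a cut vertex.

No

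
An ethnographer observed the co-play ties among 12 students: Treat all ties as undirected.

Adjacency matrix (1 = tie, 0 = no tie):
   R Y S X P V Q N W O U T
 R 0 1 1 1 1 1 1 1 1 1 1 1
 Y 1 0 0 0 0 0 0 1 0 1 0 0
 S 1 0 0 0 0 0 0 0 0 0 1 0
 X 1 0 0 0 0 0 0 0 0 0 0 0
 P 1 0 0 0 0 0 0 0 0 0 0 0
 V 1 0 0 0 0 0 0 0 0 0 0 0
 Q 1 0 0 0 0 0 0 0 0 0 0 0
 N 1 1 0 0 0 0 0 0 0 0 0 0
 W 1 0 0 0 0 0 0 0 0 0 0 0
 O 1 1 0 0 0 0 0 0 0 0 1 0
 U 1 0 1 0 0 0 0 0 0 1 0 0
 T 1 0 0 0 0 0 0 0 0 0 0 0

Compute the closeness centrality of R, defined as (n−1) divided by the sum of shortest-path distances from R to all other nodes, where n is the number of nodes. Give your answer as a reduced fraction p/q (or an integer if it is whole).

Distances from R: N:1, O:1, P:1, Q:1, S:1, T:1, U:1, V:1, W:1, X:1, Y:1. Sum = 11.
n = 12, so closeness = 11/11 = 1.

1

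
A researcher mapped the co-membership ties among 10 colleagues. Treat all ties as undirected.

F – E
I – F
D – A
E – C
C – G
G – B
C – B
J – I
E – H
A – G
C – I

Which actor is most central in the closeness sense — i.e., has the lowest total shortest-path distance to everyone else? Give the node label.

C

Farness (sum of distances to all others) for each node — A:24, B:20, C:15, D:32, E:19, F:23, G:18, H:27, I:19, J:27.
The smallest farness is 15, for C, so C has the highest closeness.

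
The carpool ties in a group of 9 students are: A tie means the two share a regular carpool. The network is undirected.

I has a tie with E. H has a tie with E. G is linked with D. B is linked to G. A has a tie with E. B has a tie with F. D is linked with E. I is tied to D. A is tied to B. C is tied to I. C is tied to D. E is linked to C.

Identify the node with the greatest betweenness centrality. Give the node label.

E

Unnormalized betweenness of each node: A:6, B:8, C:0, D:6, E:12, F:0, G:4, H:0, I:0.
E has the largest value, 12, making it the main broker — the node through which the most shortest paths run.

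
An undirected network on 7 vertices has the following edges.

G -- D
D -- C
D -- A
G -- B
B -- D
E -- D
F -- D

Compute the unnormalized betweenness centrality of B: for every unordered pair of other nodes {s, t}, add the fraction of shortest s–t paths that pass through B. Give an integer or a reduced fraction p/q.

0

No shortest path between any pair of other nodes passes through B.
Summing the contributions gives betweenness(B) = 0.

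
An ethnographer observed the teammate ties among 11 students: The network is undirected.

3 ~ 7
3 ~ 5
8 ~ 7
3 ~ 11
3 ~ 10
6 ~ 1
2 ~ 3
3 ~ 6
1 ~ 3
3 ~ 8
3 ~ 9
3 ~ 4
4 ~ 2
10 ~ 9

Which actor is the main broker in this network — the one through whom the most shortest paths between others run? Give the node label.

3

Unnormalized betweenness of each node: 1:0, 2:0, 3:41, 4:0, 5:0, 6:0, 7:0, 8:0, 9:0, 10:0, 11:0.
3 has the largest value, 41, making it the main broker — the node through which the most shortest paths run.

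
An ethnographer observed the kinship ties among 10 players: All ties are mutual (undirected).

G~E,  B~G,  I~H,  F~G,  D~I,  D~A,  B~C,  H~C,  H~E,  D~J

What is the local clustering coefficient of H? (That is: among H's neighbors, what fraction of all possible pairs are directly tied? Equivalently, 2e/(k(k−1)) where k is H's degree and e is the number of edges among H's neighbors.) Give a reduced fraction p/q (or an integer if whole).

H's neighbors: C, E, and I (k = 3).
Possible neighbor pairs: C(3,2) = 3. Edges among them: none → e = 0.
Clustering(H) = 0/3 = 0.

0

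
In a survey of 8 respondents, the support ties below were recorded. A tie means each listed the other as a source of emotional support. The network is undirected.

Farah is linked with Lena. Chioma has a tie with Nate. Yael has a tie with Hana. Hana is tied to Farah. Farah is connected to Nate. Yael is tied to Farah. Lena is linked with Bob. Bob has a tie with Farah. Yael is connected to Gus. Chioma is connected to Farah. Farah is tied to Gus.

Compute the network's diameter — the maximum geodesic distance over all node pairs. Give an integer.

2

Eccentricity of each node (its greatest distance to any other): Bob:2, Chioma:2, Farah:1, Gus:2, Hana:2, Lena:2, Nate:2, Yael:2.
The maximum eccentricity is 2, realized for instance by the pair Lena–Hana via Lena – Farah – Hana. So the diameter is 2.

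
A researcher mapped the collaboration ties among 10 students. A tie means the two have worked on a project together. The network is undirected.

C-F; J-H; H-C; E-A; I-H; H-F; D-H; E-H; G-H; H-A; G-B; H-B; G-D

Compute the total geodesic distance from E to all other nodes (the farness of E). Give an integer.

Distances from E: A:1, B:2, C:2, D:2, F:2, G:2, H:1, I:2, J:2.
Sum = 1 + 2 + 2 + 2 + 2 + 2 + 1 + 2 + 2 = 16.

16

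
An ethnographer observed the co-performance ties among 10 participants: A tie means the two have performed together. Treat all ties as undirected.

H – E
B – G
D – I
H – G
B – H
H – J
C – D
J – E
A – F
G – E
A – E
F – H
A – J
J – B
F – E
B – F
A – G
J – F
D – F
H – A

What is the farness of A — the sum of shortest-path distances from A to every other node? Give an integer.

15

Distances from A: B:2, C:3, D:2, E:1, F:1, G:1, H:1, I:3, J:1.
Sum = 2 + 3 + 2 + 1 + 1 + 1 + 1 + 3 + 1 = 15.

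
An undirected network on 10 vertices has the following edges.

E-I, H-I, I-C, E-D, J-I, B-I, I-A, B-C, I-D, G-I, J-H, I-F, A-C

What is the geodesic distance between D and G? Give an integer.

2

One shortest route is D – I – G, which uses 2 edges, and D and G are not directly tied, so nothing shorter exists. So d(D,G) = 2.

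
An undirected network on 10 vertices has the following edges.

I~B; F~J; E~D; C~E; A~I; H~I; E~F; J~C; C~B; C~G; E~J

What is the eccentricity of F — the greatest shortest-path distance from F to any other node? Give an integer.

Distances from F: A:5, B:3, C:2, D:2, E:1, G:3, H:5, I:4, J:1.
The largest is 5 (to H and A), so the eccentricity of F is 5.

5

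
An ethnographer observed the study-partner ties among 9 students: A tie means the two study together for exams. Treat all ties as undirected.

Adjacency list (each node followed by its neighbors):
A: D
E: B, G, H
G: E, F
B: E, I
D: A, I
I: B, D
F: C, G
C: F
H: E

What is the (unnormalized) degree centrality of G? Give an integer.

G is directly tied to E and F. That is 2 neighbors, so the degree of G is 2.

2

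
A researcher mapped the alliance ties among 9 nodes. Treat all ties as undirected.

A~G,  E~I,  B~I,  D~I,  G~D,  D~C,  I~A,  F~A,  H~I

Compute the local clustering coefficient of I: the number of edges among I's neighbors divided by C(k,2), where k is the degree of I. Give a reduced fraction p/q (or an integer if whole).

I's neighbors: A, B, D, E, and H (k = 5).
Possible neighbor pairs: C(5,2) = 10. Edges among them: none → e = 0.
Clustering(I) = 0/10 = 0.

0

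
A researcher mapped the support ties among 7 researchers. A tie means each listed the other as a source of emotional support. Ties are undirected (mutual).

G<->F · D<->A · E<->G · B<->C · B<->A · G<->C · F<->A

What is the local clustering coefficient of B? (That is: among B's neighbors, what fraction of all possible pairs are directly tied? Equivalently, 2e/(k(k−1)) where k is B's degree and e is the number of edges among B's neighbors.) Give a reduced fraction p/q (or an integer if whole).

0

B's neighbors: A and C (k = 2).
Possible neighbor pairs: C(2,2) = 1. Edges among them: none → e = 0.
Clustering(B) = 0/1.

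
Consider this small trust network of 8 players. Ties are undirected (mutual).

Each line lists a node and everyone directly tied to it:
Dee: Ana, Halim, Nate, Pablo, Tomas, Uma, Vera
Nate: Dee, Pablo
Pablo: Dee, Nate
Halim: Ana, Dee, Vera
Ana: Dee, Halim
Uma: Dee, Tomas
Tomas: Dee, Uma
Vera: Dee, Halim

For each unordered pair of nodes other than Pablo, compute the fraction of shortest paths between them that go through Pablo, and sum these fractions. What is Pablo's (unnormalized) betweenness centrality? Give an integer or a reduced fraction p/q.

0

No shortest path between any pair of other nodes passes through Pablo.
Summing the contributions gives betweenness(Pablo) = 0.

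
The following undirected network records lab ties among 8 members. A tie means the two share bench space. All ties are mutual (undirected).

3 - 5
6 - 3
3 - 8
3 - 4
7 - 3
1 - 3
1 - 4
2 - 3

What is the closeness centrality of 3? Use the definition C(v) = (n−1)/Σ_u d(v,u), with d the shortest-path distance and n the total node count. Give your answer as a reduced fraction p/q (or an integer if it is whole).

1

Distances from 3: 1:1, 2:1, 4:1, 5:1, 6:1, 7:1, 8:1. Sum = 7.
n = 8, so closeness = 7/7 = 1.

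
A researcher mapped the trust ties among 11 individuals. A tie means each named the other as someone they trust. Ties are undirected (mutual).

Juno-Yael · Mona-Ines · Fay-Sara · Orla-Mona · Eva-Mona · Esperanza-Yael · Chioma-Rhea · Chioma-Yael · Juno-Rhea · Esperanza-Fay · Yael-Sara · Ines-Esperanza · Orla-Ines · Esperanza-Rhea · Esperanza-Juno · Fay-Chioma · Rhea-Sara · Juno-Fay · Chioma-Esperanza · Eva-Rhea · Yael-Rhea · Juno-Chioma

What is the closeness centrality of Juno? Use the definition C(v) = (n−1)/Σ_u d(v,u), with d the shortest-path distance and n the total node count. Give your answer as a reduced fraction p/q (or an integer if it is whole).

10/17

Distances from Juno: Chioma:1, Esperanza:1, Eva:2, Fay:1, Ines:2, Mona:3, Orla:3, Rhea:1, Sara:2, Yael:1. Sum = 17.
n = 11, so closeness = 10/17.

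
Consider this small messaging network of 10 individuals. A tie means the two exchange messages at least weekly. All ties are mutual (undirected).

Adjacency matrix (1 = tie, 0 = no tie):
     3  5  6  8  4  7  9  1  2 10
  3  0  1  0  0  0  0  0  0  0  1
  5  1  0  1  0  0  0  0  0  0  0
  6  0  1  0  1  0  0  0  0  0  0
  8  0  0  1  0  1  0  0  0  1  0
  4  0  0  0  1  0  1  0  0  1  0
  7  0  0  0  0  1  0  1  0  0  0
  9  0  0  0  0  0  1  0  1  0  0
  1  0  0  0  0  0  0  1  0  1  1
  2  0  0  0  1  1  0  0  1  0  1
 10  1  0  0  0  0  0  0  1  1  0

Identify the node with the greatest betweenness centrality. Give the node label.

Unnormalized betweenness of each node: 1:6, 2:9, 3:4, 4:6, 5:2, 6:4, 7:2, 8:8, 9:2, 10:8.
2 has the largest value, 9, making it the main broker — the node through which the most shortest paths run.

2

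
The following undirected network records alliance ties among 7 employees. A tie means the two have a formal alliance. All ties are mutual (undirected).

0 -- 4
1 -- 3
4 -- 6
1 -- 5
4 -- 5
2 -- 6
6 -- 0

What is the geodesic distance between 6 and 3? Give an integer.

4

One shortest route is 6 – 4 – 5 – 1 – 3, which uses 4 edges, and at distance 3 from 6 we only reach {1}, which does not include 3. So d(6,3) = 4.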